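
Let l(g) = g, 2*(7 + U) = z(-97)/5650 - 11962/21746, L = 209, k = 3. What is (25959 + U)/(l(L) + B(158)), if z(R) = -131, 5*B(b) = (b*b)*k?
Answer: 3188554667787/1865998382260 ≈ 1.7088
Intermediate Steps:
B(b) = 3*b²/5 (B(b) = ((b*b)*3)/5 = (b²*3)/5 = (3*b²)/5 = 3*b²/5)
U = -895271313/122864900 (U = -7 + (-131/5650 - 11962/21746)/2 = -7 + (-131*1/5650 - 11962*1/21746)/2 = -7 + (-131/5650 - 5981/10873)/2 = -7 + (½)*(-35217013/61432450) = -7 - 35217013/122864900 = -895271313/122864900 ≈ -7.2866)
(25959 + U)/(l(L) + B(158)) = (25959 - 895271313/122864900)/(209 + (⅗)*158²) = 3188554667787/(122864900*(209 + (⅗)*24964)) = 3188554667787/(122864900*(209 + 74892/5)) = 3188554667787/(122864900*(75937/5)) = (3188554667787/122864900)*(5/75937) = 3188554667787/1865998382260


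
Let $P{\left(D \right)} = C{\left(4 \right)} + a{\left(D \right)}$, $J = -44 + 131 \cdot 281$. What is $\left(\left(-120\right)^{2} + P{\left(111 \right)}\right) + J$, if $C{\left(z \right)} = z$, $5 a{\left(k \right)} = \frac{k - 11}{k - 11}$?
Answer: $\frac{255856}{5} \approx 51171.0$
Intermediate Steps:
$a{\left(k \right)} = \frac{1}{5}$ ($a{\left(k \right)} = \frac{\left(k - 11\right) \frac{1}{k - 11}}{5} = \frac{\left(-11 + k\right) \frac{1}{-11 + k}}{5} = \frac{1}{5} \cdot 1 = \frac{1}{5}$)
$J = 36767$ ($J = -44 + 36811 = 36767$)
$P{\left(D \right)} = \frac{21}{5}$ ($P{\left(D \right)} = 4 + \frac{1}{5} = \frac{21}{5}$)
$\left(\left(-120\right)^{2} + P{\left(111 \right)}\right) + J = \left(\left(-120\right)^{2} + \frac{21}{5}\right) + 36767 = \left(14400 + \frac{21}{5}\right) + 36767 = \frac{72021}{5} + 36767 = \frac{255856}{5}$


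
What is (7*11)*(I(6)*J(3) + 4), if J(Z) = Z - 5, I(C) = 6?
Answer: -616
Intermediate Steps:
J(Z) = -5 + Z
(7*11)*(I(6)*J(3) + 4) = (7*11)*(6*(-5 + 3) + 4) = 77*(6*(-2) + 4) = 77*(-12 + 4) = 77*(-8) = -616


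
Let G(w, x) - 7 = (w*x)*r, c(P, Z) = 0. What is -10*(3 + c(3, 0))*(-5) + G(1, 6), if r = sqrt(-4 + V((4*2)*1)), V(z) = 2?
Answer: 157 + 6*I*sqrt(2) ≈ 157.0 + 8.4853*I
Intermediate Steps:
r = I*sqrt(2) (r = sqrt(-4 + 2) = sqrt(-2) = I*sqrt(2) ≈ 1.4142*I)
G(w, x) = 7 + I*w*x*sqrt(2) (G(w, x) = 7 + (w*x)*(I*sqrt(2)) = 7 + I*w*x*sqrt(2))
-10*(3 + c(3, 0))*(-5) + G(1, 6) = -10*(3 + 0)*(-5) + (7 + I*1*6*sqrt(2)) = -30*(-5) + (7 + 6*I*sqrt(2)) = -10*(-15) + (7 + 6*I*sqrt(2)) = 150 + (7 + 6*I*sqrt(2)) = 157 + 6*I*sqrt(2)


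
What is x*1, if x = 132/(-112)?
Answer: -33/28 ≈ -1.1786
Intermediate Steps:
x = -33/28 (x = 132*(-1/112) = -33/28 ≈ -1.1786)
x*1 = -33/28*1 = -33/28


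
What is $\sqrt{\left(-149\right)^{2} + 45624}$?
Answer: $5 \sqrt{2713} \approx 260.43$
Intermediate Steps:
$\sqrt{\left(-149\right)^{2} + 45624} = \sqrt{22201 + 45624} = \sqrt{67825} = 5 \sqrt{2713}$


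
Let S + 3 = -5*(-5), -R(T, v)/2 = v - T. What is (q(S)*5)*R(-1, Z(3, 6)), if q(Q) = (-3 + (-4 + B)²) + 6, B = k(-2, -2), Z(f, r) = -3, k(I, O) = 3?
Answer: 80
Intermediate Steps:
B = 3
R(T, v) = -2*v + 2*T (R(T, v) = -2*(v - T) = -2*v + 2*T)
S = 22 (S = -3 - 5*(-5) = -3 + 25 = 22)
q(Q) = 4 (q(Q) = (-3 + (-4 + 3)²) + 6 = (-3 + (-1)²) + 6 = (-3 + 1) + 6 = -2 + 6 = 4)
(q(S)*5)*R(-1, Z(3, 6)) = (4*5)*(-2*(-3) + 2*(-1)) = 20*(6 - 2) = 20*4 = 80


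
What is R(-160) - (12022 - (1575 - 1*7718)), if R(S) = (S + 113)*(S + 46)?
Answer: -12807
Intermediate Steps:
R(S) = (46 + S)*(113 + S) (R(S) = (113 + S)*(46 + S) = (46 + S)*(113 + S))
R(-160) - (12022 - (1575 - 1*7718)) = (5198 + (-160)**2 + 159*(-160)) - (12022 - (1575 - 1*7718)) = (5198 + 25600 - 25440) - (12022 - (1575 - 7718)) = 5358 - (12022 - 1*(-6143)) = 5358 - (12022 + 6143) = 5358 - 1*18165 = 5358 - 18165 = -12807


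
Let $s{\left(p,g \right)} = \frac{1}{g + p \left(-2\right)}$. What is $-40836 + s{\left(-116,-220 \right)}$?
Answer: $- \frac{490031}{12} \approx -40836.0$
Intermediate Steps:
$s{\left(p,g \right)} = \frac{1}{g - 2 p}$
$-40836 + s{\left(-116,-220 \right)} = -40836 + \frac{1}{-220 - -232} = -40836 + \frac{1}{-220 + 232} = -40836 + \frac{1}{12} = - \frac{490031}{12}$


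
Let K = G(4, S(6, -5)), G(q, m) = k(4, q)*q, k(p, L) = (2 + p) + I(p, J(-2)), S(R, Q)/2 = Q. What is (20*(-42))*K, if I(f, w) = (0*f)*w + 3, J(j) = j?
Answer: -30240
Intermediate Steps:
S(R, Q) = 2*Q
I(f, w) = 3 (I(f, w) = 0*w + 3 = 0 + 3 = 3)
k(p, L) = 5 + p (k(p, L) = (2 + p) + 3 = 5 + p)
G(q, m) = 9*q (G(q, m) = (5 + 4)*q = 9*q)
K = 36 (K = 9*4 = 36)
(20*(-42))*K = (20*(-42))*36 = -840*36 = -30240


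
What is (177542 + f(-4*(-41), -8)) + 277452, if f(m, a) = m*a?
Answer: 453682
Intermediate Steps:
f(m, a) = a*m
(177542 + f(-4*(-41), -8)) + 277452 = (177542 - (-32)*(-41)) + 277452 = (177542 - 8*164) + 277452 = (177542 - 1312) + 277452 = 176230 + 277452 = 453682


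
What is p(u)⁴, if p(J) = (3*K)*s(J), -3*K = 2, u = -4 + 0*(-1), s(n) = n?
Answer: 4096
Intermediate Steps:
u = -4 (u = -4 + 0 = -4)
K = -⅔ (K = -⅓*2 = -⅔ ≈ -0.66667)
p(J) = -2*J (p(J) = (3*(-⅔))*J = -2*J)
p(u)⁴ = (-2*(-4))⁴ = 8⁴ = 4096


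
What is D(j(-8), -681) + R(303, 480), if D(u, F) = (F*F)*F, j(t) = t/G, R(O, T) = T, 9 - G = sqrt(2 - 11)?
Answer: -315820761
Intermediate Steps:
G = 9 - 3*I (G = 9 - sqrt(2 - 11) = 9 - sqrt(-9) = 9 - 3*I ≈ 9.0 - 3.0*I)
j(t) = t*(9 + 3*I)/90 (j(t) = t/(9 - 3*I) = t*((9 + 3*I)/90) = t*(9 + 3*I)/90)
D(u, F) = F**3 (D(u, F) = F**2*F = F**3)
D(j(-8), -681) + R(303, 480) = (-681)**3 + 480 = -315821241 + 480 = -315820761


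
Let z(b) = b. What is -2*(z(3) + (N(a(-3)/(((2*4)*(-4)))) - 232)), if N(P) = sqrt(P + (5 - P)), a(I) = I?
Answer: 458 - 2*sqrt(5) ≈ 453.53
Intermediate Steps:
N(P) = sqrt(5)
-2*(z(3) + (N(a(-3)/(((2*4)*(-4)))) - 232)) = -2*(3 + (sqrt(5) - 232)) = -2*(3 + (-232 + sqrt(5))) = -2*(-229 + sqrt(5)) = 458 - 2*sqrt(5)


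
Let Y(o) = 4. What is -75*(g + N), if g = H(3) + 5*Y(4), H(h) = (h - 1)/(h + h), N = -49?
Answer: 2150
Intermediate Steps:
H(h) = (-1 + h)/(2*h) (H(h) = (-1 + h)/((2*h)) = (-1 + h)*(1/(2*h)) = (-1 + h)/(2*h))
g = 61/3 (g = (1/2)*(-1 + 3)/3 + 5*4 = (1/2)*(1/3)*2 + 20 = 1/3 + 20 = 61/3 ≈ 20.333)
-75*(g + N) = -75*(61/3 - 49) = -75*(-86/3) = 2150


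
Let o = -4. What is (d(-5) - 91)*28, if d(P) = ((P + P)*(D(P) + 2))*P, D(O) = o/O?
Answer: 1372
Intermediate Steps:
D(O) = -4/O
d(P) = 2*P**2*(2 - 4/P) (d(P) = ((P + P)*(-4/P + 2))*P = ((2*P)*(2 - 4/P))*P = (2*P*(2 - 4/P))*P = 2*P**2*(2 - 4/P))
(d(-5) - 91)*28 = (4*(-5)*(-2 - 5) - 91)*28 = (4*(-5)*(-7) - 91)*28 = (140 - 91)*28 = 49*28 = 1372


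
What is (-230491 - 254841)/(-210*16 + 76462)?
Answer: -242666/36551 ≈ -6.6391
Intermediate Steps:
(-230491 - 254841)/(-210*16 + 76462) = -485332/(-3360 + 76462) = -485332/73102 = -485332*1/73102 = -242666/36551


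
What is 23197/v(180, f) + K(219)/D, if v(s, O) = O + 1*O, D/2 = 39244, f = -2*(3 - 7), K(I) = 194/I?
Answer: 49841283361/34377744 ≈ 1449.8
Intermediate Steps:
f = 8 (f = -2*(-4) = 8)
D = 78488 (D = 2*39244 = 78488)
v(s, O) = 2*O (v(s, O) = O + O = 2*O)
23197/v(180, f) + K(219)/D = 23197/((2*8)) + (194/219)/78488 = 23197/16 + (194*(1/219))*(1/78488) = 23197*(1/16) + (194/219)*(1/78488) = 23197/16 + 97/8594436 = 49841283361/34377744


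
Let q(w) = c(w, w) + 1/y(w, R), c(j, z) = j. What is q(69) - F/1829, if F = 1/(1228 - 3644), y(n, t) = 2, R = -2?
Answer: 307111049/4418864 ≈ 69.500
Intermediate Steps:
q(w) = ½ + w (q(w) = w + 1/2 = w + ½ = ½ + w)
F = -1/2416 (F = 1/(-2416) = -1/2416 ≈ -0.00041391)
q(69) - F/1829 = (½ + 69) - (-1)/(2416*1829) = 139/2 - (-1)/(2416*1829) = 139/2 - 1*(-1/4418864) = 139/2 + 1/4418864 = 307111049/4418864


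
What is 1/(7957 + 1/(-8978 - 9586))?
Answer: 18564/147713747 ≈ 0.00012568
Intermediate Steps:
1/(7957 + 1/(-8978 - 9586)) = 1/(7957 + 1/(-18564)) = 1/(7957 - 1/18564) = 1/(147713747/18564) = 18564/147713747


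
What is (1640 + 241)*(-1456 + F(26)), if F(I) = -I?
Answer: -2787642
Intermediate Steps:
(1640 + 241)*(-1456 + F(26)) = (1640 + 241)*(-1456 - 1*26) = 1881*(-1456 - 26) = 1881*(-1482) = -2787642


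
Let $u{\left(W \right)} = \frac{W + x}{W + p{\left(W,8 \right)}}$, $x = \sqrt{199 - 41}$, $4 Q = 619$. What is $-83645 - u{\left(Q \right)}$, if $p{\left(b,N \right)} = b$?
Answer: $- \frac{167291}{2} - \frac{2 \sqrt{158}}{619} \approx -83646.0$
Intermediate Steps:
$Q = \frac{619}{4}$ ($Q = \frac{1}{4} \cdot 619 = \frac{619}{4} \approx 154.75$)
$x = \sqrt{158} \approx 12.57$
$u{\left(W \right)} = \frac{W + \sqrt{158}}{2 W}$ ($u{\left(W \right)} = \frac{W + \sqrt{158}}{W + W} = \frac{W + \sqrt{158}}{2 W}$)
$-83645 - u{\left(Q \right)} = -83645 - \frac{\frac{619}{4} + \sqrt{158}}{2 \cdot \frac{619}{4}} = -83645 - \frac{1}{2} \cdot \frac{4}{619} \left(\frac{619}{4} + \sqrt{158}\right) = -83645 - \left(\frac{1}{2} + \frac{2 \sqrt{158}}{619}\right) = - \frac{167291}{2} - \frac{2 \sqrt{158}}{619}$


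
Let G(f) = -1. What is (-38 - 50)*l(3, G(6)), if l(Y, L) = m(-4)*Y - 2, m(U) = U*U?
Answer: -4048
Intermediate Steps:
m(U) = U**2
l(Y, L) = -2 + 16*Y (l(Y, L) = (-4)**2*Y - 2 = 16*Y - 2 = -2 + 16*Y)
(-38 - 50)*l(3, G(6)) = (-38 - 50)*(-2 + 16*3) = -88*(-2 + 48) = -88*46 = -4048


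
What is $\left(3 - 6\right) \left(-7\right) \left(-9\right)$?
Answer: $-189$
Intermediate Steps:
$\left(3 - 6\right) \left(-7\right) \left(-9\right) = \left(-3\right) \left(-7\right) \left(-9\right) = 21 \left(-9\right) = -189$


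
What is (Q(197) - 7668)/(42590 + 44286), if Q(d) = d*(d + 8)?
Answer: 32717/86876 ≈ 0.37659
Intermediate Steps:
Q(d) = d*(8 + d)
(Q(197) - 7668)/(42590 + 44286) = (197*(8 + 197) - 7668)/(42590 + 44286) = (197*205 - 7668)/86876 = (40385 - 7668)*(1/86876) = 32717*(1/86876) = 32717/86876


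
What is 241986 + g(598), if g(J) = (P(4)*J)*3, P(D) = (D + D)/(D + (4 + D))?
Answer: 243182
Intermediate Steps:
P(D) = 2*D/(4 + 2*D) (P(D) = (2*D)/(4 + 2*D) = 2*D/(4 + 2*D))
g(J) = 2*J (g(J) = ((4/(2 + 4))*J)*3 = ((4/6)*J)*3 = ((4*(⅙))*J)*3 = (2*J/3)*3 = 2*J)
241986 + g(598) = 241986 + 2*598 = 241986 + 1196 = 243182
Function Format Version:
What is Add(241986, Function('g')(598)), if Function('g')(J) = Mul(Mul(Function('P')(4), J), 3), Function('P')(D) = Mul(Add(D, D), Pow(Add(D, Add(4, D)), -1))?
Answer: 243182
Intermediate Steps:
Function('P')(D) = Mul(2, D, Pow(Add(4, Mul(2, D)), -1)) (Function('P')(D) = Mul(Mul(2, D), Pow(Add(4, Mul(2, D)), -1)) = Mul(2, D, Pow(Add(4, Mul(2, D)), -1)))
Function('g')(J) = Mul(2, J) (Function('g')(J) = Mul(Mul(Mul(4, Pow(Add(2, 4), -1)), J), 3) = Mul(Mul(Mul(4, Pow(6, -1)), J), 3) = Mul(Mul(Mul(4, Rational(1, 6)), J), 3) = Mul(Mul(Rational(2, 3), J), 3) = Mul(2, J))
Add(241986, Function('g')(598)) = Add(241986, Mul(2, 598)) = Add(241986, 1196) = 243182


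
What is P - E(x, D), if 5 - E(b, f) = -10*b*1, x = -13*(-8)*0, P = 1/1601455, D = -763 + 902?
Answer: -8007274/1601455 ≈ -5.0000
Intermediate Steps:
D = 139
P = 1/1601455 ≈ 6.2443e-7
x = 0 (x = 104*0 = 0)
E(b, f) = 5 + 10*b (E(b, f) = 5 - (-10*b) = 5 - (-10)*b = 5 + 10*b)
P - E(x, D) = 1/1601455 - (5 + 10*0) = 1/1601455 - (5 + 0) = 1/1601455 - 1*5 = 1/1601455 - 5 = -8007274/1601455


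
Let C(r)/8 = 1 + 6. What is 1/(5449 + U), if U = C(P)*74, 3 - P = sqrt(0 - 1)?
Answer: 1/9593 ≈ 0.00010424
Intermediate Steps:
P = 3 - I (P = 3 - sqrt(0 - 1) = 3 - sqrt(-1) = 3 - I ≈ 3.0 - 1.0*I)
C(r) = 56 (C(r) = 8*(1 + 6) = 8*7 = 56)
U = 4144 (U = 56*74 = 4144)
1/(5449 + U) = 1/(5449 + 4144) = 1/9593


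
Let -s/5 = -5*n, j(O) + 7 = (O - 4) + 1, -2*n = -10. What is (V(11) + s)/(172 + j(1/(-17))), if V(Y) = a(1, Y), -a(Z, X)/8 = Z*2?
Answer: 1853/2753 ≈ 0.67308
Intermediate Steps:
a(Z, X) = -16*Z (a(Z, X) = -8*Z*2 = -16*Z)
n = 5 (n = -½*(-10) = 5)
j(O) = -10 + O (j(O) = -7 + ((O - 4) + 1) = -7 + ((-4 + O) + 1) = -7 + (-3 + O) = -10 + O)
s = 125 (s = -(-25)*5 = -5*(-25) = 125)
V(Y) = -16 (V(Y) = -16*1 = -16)
(V(11) + s)/(172 + j(1/(-17))) = (-16 + 125)/(172 + (-10 + 1/(-17))) = 109/(172 + (-10 - 1/17)) = 109/(172 - 171/17) = 109/(2753/17) = 109*(17/2753) = 1853/2753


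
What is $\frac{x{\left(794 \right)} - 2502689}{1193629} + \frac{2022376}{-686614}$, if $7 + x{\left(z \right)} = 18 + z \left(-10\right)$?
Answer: $- \frac{2068896054978}{409781191103} \approx -5.0488$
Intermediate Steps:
$x{\left(z \right)} = 11 - 10 z$ ($x{\left(z \right)} = -7 + \left(18 + z \left(-10\right)\right) = -7 - \left(-18 + 10 z\right) = 11 - 10 z$)
$\frac{x{\left(794 \right)} - 2502689}{1193629} + \frac{2022376}{-686614} = \frac{\left(11 - 7940\right) - 2502689}{1193629} + \frac{2022376}{-686614} = \left(\left(11 - 7940\right) - 2502689\right) \frac{1}{1193629} + 2022376 \left(- \frac{1}{686614}\right) = \left(-7929 - 2502689\right) \frac{1}{1193629} - \frac{1011188}{343307} = \left(-2510618\right) \frac{1}{1193629} - \frac{1011188}{343307} = - \frac{2510618}{1193629} - \frac{1011188}{343307} = - \frac{2068896054978}{409781191103}$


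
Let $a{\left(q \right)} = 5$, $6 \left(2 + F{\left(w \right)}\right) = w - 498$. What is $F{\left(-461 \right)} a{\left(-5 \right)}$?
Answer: $- \frac{4855}{6} \approx -809.17$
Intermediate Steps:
$F{\left(w \right)} = -85 + \frac{w}{6}$ ($F{\left(w \right)} = -2 + \frac{w - 498}{6} = -2 + \frac{-498 + w}{6} = -2 + \left(-83 + \frac{w}{6}\right) = -85 + \frac{w}{6}$)
$F{\left(-461 \right)} a{\left(-5 \right)} = \left(-85 + \frac{1}{6} \left(-461\right)\right) 5 = \left(-85 - \frac{461}{6}\right) 5 = \left(- \frac{971}{6}\right) 5 = - \frac{4855}{6}$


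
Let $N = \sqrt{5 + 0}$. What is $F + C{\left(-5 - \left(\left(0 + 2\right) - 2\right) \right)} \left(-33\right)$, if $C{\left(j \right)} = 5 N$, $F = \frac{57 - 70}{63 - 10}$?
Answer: $- \frac{13}{53} - 165 \sqrt{5} \approx -369.2$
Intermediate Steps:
$F = - \frac{13}{53} \approx -0.24528$
$N = \sqrt{5} \approx 2.2361$
$C{\left(j \right)} = 5 \sqrt{5}$
$F + C{\left(-5 - \left(\left(0 + 2\right) - 2\right) \right)} \left(-33\right) = - \frac{13}{53} + 5 \sqrt{5} \left(-33\right) = - \frac{13}{53} - 165 \sqrt{5}$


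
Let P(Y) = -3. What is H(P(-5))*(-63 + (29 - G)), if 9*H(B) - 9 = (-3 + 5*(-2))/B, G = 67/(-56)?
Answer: -9185/189 ≈ -48.598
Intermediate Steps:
G = -67/56 (G = 67*(-1/56) = -67/56 ≈ -1.1964)
H(B) = 1 - 13/(9*B) (H(B) = 1 + ((-3 + 5*(-2))/B)/9 = 1 + ((-3 - 10)/B)/9 = 1 + (-13/B)/9 = 1 - 13/(9*B))
H(P(-5))*(-63 + (29 - G)) = ((-13/9 - 3)/(-3))*(-63 + (29 - 1*(-67/56))) = (-⅓*(-40/9))*(-63 + (29 + 67/56)) = 40*(-63 + 1691/56)/27 = (40/27)*(-1837/56) = -9185/189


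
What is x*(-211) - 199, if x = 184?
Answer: -39023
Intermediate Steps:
x*(-211) - 199 = 184*(-211) - 199 = -38824 - 199 = -39023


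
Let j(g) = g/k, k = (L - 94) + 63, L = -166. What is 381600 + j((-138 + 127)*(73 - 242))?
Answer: 75173341/197 ≈ 3.8159e+5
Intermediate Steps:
k = -197 (k = (-166 - 94) + 63 = -260 + 63 = -197)
j(g) = -g/197 (j(g) = g/(-197) = g*(-1/197) = -g/197)
381600 + j((-138 + 127)*(73 - 242)) = 381600 - (-138 + 127)*(73 - 242)/197 = 381600 - (-11)*(-169)/197 = 381600 - 1/197*1859 = 381600 - 1859/197 = 75173341/197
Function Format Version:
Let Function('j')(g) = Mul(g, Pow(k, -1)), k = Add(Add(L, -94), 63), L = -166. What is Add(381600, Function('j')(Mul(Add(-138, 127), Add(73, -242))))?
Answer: Rational(75173341, 197) ≈ 3.8159e+5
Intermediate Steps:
k = -197 (k = Add(Add(-166, -94), 63) = Add(-260, 63) = -197)
Function('j')(g) = Mul(Rational(-1, 197), g) (Function('j')(g) = Mul(g, Pow(-197, -1)) = Mul(g, Rational(-1, 197)) = Mul(Rational(-1, 197), g))
Add(381600, Function('j')(Mul(Add(-138, 127), Add(73, -242)))) = Add(381600, Mul(Rational(-1, 197), Mul(Add(-138, 127), Add(73, -242)))) = Add(381600, Mul(Rational(-1, 197), Mul(-11, -169))) = Add(381600, Mul(Rational(-1, 197), 1859)) = Add(381600, Rational(-1859, 197)) = Rational(75173341, 197)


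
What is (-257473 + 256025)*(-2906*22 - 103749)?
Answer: 242802088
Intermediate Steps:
(-257473 + 256025)*(-2906*22 - 103749) = -1448*(-63932 - 103749) = -1448*(-167681) = 242802088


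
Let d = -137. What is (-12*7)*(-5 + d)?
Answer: 11928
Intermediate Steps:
(-12*7)*(-5 + d) = (-12*7)*(-5 - 137) = -84*(-142) = 11928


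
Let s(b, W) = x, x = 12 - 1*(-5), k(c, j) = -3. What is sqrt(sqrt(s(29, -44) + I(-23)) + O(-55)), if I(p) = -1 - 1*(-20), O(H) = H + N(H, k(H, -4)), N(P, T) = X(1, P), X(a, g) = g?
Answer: 2*I*sqrt(26) ≈ 10.198*I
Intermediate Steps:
N(P, T) = P
x = 17 (x = 12 + 5 = 17)
O(H) = 2*H (O(H) = H + H = 2*H)
I(p) = 19 (I(p) = -1 + 20 = 19)
s(b, W) = 17
sqrt(sqrt(s(29, -44) + I(-23)) + O(-55)) = sqrt(sqrt(17 + 19) + 2*(-55)) = sqrt(sqrt(36) - 110) = sqrt(6 - 110) = sqrt(-104) = 2*I*sqrt(26)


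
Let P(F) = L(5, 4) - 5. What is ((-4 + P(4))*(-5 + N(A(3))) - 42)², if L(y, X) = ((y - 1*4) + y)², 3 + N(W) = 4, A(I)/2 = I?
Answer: 22500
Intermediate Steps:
A(I) = 2*I
N(W) = 1 (N(W) = -3 + 4 = 1)
L(y, X) = (-4 + 2*y)² (L(y, X) = ((y - 4) + y)² = ((-4 + y) + y)² = (-4 + 2*y)²)
P(F) = 31 (P(F) = 4*(-2 + 5)² - 5 = 4*3² - 5 = 4*9 - 5 = 36 - 5 = 31)
((-4 + P(4))*(-5 + N(A(3))) - 42)² = ((-4 + 31)*(-5 + 1) - 42)² = (27*(-4) - 42)² = (-108 - 42)² = (-150)² = 22500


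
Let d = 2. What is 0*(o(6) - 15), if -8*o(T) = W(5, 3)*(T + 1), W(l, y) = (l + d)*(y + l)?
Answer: 0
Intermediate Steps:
W(l, y) = (2 + l)*(l + y) (W(l, y) = (l + 2)*(y + l) = (2 + l)*(l + y))
o(T) = -7 - 7*T (o(T) = -(5² + 2*5 + 2*3 + 5*3)*(T + 1)/8 = -(25 + 10 + 6 + 15)*(1 + T)/8 = -7*(1 + T) = -(56 + 56*T)/8 = -7 - 7*T)
0*(o(6) - 15) = 0*((-7 - 7*6) - 15) = 0*((-7 - 42) - 15) = 0*(-49 - 15) = 0*(-64) = 0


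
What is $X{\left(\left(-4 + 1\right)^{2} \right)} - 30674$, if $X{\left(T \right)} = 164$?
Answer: $-30510$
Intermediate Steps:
$X{\left(\left(-4 + 1\right)^{2} \right)} - 30674 = 164 - 30674 = -30510$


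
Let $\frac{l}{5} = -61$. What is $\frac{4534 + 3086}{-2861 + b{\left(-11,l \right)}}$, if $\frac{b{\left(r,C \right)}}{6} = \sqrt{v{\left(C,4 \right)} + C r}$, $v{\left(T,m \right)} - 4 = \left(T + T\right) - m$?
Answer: $- \frac{21800820}{8086501} - \frac{137160 \sqrt{305}}{8086501} \approx -2.9922$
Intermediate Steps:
$l = -305$ ($l = 5 \left(-61\right) = -305$)
$v{\left(T,m \right)} = 4 - m + 2 T$ ($v{\left(T,m \right)} = 4 + \left(\left(T + T\right) - m\right) = 4 + \left(2 T - m\right) = 4 + \left(- m + 2 T\right) = 4 - m + 2 T$)
$b{\left(r,C \right)} = 6 \sqrt{2 C + C r}$ ($b{\left(r,C \right)} = 6 \sqrt{\left(4 - 4 + 2 C\right) + C r} = 6 \sqrt{2 C + C r}$)
$\frac{4534 + 3086}{-2861 + b{\left(-11,l \right)}} = \frac{4534 + 3086}{-2861 + 6 \sqrt{- 305 \left(2 - 11\right)}} = \frac{7620}{-2861 + 6 \sqrt{\left(-305\right) \left(-9\right)}} = \frac{7620}{-2861 + 6 \sqrt{2745}} = \frac{7620}{-2861 + 6 \cdot 3 \sqrt{305}} = \frac{7620}{-2861 + 18 \sqrt{305}}$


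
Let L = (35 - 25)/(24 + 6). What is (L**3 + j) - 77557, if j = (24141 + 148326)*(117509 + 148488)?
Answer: 1238641930135/27 ≈ 4.5876e+10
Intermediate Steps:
L = 1/3 (L = 10/30 = 10*(1/30) = 1/3 ≈ 0.33333)
j = 45875704599 (j = 172467*265997 = 45875704599)
(L**3 + j) - 77557 = ((1/3)**3 + 45875704599) - 77557 = (1/27 + 45875704599) - 77557 = 1238644024174/27 - 77557 = 1238641930135/27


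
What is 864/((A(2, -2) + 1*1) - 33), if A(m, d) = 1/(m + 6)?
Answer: -2304/85 ≈ -27.106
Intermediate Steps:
A(m, d) = 1/(6 + m)
864/((A(2, -2) + 1*1) - 33) = 864/((1/(6 + 2) + 1*1) - 33) = 864/((1/8 + 1) - 33) = 864/((⅛ + 1) - 33) = 864/(9/8 - 33) = 864/(-255/8) = -8/255*864 = -2304/85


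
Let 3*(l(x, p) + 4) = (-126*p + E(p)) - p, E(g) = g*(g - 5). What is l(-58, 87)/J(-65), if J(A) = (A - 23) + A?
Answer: 77/9 ≈ 8.5556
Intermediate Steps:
J(A) = -23 + 2*A (J(A) = (-23 + A) + A = -23 + 2*A)
E(g) = g*(-5 + g)
l(x, p) = -4 - 127*p/3 + p*(-5 + p)/3 (l(x, p) = -4 + ((-126*p + p*(-5 + p)) - p)/3 = -4 + (-127*p + p*(-5 + p))/3 = -4 + (-127*p/3 + p*(-5 + p)/3) = -4 - 127*p/3 + p*(-5 + p)/3)
l(-58, 87)/J(-65) = (-4 - 44*87 + (1/3)*87**2)/(-23 + 2*(-65)) = (-4 - 3828 + (1/3)*7569)/(-23 - 130) = (-4 - 3828 + 2523)/(-153) = -1309*(-1/153) = 77/9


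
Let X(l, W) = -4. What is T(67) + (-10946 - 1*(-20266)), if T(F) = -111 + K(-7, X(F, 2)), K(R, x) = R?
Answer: 9202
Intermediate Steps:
T(F) = -118 (T(F) = -111 - 7 = -118)
T(67) + (-10946 - 1*(-20266)) = -118 + (-10946 - 1*(-20266)) = -118 + (-10946 + 20266) = -118 + 9320 = 9202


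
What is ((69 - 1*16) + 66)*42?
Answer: 4998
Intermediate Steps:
((69 - 1*16) + 66)*42 = ((69 - 16) + 66)*42 = (53 + 66)*42 = 119*42 = 4998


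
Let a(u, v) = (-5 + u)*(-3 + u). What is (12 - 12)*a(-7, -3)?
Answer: 0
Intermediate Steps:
(12 - 12)*a(-7, -3) = (12 - 12)*(15 + (-7)² - 8*(-7)) = 0*(15 + 49 + 56) = 0*120 = 0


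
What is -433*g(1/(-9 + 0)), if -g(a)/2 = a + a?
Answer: -1732/9 ≈ -192.44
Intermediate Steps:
g(a) = -4*a (g(a) = -2*(a + a) = -4*a)
-433*g(1/(-9 + 0)) = -(-1732)/(-9 + 0) = -(-1732)/(-9) = -(-1732)*(-1)/9 = -433*4/9 = -1732/9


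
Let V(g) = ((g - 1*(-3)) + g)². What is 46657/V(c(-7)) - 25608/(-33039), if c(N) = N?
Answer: 514866397/1332573 ≈ 386.37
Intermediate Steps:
V(g) = (3 + 2*g)² (V(g) = ((g + 3) + g)² = ((3 + g) + g)² = (3 + 2*g)²)
46657/V(c(-7)) - 25608/(-33039) = 46657/((3 + 2*(-7))²) - 25608/(-33039) = 46657/((3 - 14)²) - 25608*(-1/33039) = 46657/((-11)²) + 8536/11013 = 46657/121 + 8536/11013 = 514866397/1332573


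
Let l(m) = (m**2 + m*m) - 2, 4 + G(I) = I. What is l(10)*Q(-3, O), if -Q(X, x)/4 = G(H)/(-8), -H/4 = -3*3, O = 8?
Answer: 3168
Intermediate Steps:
H = 36 (H = -(-12)*3 = -4*(-9) = 36)
G(I) = -4 + I
l(m) = -2 + 2*m**2 (l(m) = (m**2 + m**2) - 2 = 2*m**2 - 2 = -2 + 2*m**2)
Q(X, x) = 16 (Q(X, x) = -4*(-4 + 36)/(-8) = -128*(-1)/8 = -4*(-4) = 16)
l(10)*Q(-3, O) = (-2 + 2*10**2)*16 = (-2 + 2*100)*16 = (-2 + 200)*16 = 198*16 = 3168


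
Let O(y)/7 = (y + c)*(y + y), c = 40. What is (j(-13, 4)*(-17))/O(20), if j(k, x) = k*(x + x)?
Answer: 221/2100 ≈ 0.10524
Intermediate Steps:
j(k, x) = 2*k*x (j(k, x) = k*(2*x) = 2*k*x)
O(y) = 14*y*(40 + y) (O(y) = 7*((y + 40)*(y + y)) = 7*((40 + y)*(2*y)) = 7*(2*y*(40 + y)) = 14*y*(40 + y))
(j(-13, 4)*(-17))/O(20) = ((2*(-13)*4)*(-17))/((14*20*(40 + 20))) = (-104*(-17))/((14*20*60)) = 1768/16800 = 1768*(1/16800) = 221/2100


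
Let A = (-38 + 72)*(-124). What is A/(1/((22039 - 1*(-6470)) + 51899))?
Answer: -339000128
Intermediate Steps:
A = -4216 (A = 34*(-124) = -4216)
A/(1/((22039 - 1*(-6470)) + 51899)) = -(311722608 + 27277520) = -4216/(1/((22039 + 6470) + 51899)) = -4216/(1/(28509 + 51899)) = -4216/(1/80408) = -4216/1/80408 = -4216*80408 = -339000128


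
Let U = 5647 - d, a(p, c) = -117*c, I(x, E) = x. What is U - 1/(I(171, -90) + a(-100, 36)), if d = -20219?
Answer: 104524507/4041 ≈ 25866.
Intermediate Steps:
U = 25866 (U = 5647 - 1*(-20219) = 5647 + 20219 = 25866)
U - 1/(I(171, -90) + a(-100, 36)) = 25866 - 1/(171 - 117*36) = 25866 - 1/(171 - 4212) = 25866 - 1/(-4041) = 25866 - 1*(-1/4041) = 25866 + 1/4041 = 104524507/4041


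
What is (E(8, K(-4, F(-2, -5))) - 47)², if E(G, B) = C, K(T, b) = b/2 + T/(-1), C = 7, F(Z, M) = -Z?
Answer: 1600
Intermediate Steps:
K(T, b) = b/2 - T (K(T, b) = b*(½) + T*(-1) = b/2 - T)
E(G, B) = 7
(E(8, K(-4, F(-2, -5))) - 47)² = (7 - 47)² = (-40)² = 1600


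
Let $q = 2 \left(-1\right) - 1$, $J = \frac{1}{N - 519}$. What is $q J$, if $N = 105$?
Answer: $\frac{1}{138} \approx 0.0072464$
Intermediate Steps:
$J = - \frac{1}{414}$ ($J = \frac{1}{105 - 519} = \frac{1}{-414} = - \frac{1}{414} \approx -0.0024155$)
$q = -3$ ($q = -2 - 1 = -3$)
$q J = \left(-3\right) \left(- \frac{1}{414}\right) = \frac{1}{138}$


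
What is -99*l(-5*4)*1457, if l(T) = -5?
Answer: 721215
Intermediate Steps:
-99*l(-5*4)*1457 = -(-495)*1457 = -99*(-7285) = 721215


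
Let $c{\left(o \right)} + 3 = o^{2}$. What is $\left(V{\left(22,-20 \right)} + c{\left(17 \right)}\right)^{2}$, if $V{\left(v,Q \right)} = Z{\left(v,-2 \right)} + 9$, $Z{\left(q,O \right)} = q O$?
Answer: $63001$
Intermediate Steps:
$Z{\left(q,O \right)} = O q$
$c{\left(o \right)} = -3 + o^{2}$
$V{\left(v,Q \right)} = 9 - 2 v$ ($V{\left(v,Q \right)} = - 2 v + 9 = 9 - 2 v$)
$\left(V{\left(22,-20 \right)} + c{\left(17 \right)}\right)^{2} = \left(\left(9 - 44\right) - \left(3 - 17^{2}\right)\right)^{2} = \left(\left(9 - 44\right) + \left(-3 + 289\right)\right)^{2} = \left(-35 + 286\right)^{2} = 251^{2} = 63001$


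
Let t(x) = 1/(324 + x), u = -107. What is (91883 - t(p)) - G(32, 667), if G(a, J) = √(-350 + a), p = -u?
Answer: 39601572/431 - I*√318 ≈ 91883.0 - 17.833*I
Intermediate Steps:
p = 107 (p = -1*(-107) = 107)
(91883 - t(p)) - G(32, 667) = (91883 - 1/(324 + 107)) - √(-350 + 32) = (91883 - 1/431) - √(-318) = (91883 - 1*1/431) - I*√318 = (91883 - 1/431) - I*√318 = 39601572/431 - I*√318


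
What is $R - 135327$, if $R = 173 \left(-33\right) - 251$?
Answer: $-141287$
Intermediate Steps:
$R = -5960$ ($R = -5709 - 251 = -5960$)
$R - 135327 = -5960 - 135327 = -141287$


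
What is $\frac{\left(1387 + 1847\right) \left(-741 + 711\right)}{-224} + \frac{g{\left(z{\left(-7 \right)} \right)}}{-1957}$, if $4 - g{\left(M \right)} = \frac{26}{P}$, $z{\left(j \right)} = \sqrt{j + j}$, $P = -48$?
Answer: $\frac{10171453}{23484} \approx 433.12$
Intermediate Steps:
$z{\left(j \right)} = \sqrt{2} \sqrt{j}$ ($z{\left(j \right)} = \sqrt{2 j} = \sqrt{2} \sqrt{j}$)
$g{\left(M \right)} = \frac{109}{24}$ ($g{\left(M \right)} = 4 - \frac{26}{-48} = 4 - 26 \left(- \frac{1}{48}\right) = 4 - - \frac{13}{24} = 4 + \frac{13}{24} = \frac{109}{24}$)
$\frac{\left(1387 + 1847\right) \left(-741 + 711\right)}{-224} + \frac{g{\left(z{\left(-7 \right)} \right)}}{-1957} = \frac{\left(1387 + 1847\right) \left(-741 + 711\right)}{-224} + \frac{109}{24 \left(-1957\right)} = 3234 \left(-30\right) \left(- \frac{1}{224}\right) + \frac{109}{24} \left(- \frac{1}{1957}\right) = \left(-97020\right) \left(- \frac{1}{224}\right) - \frac{109}{46968} = \frac{3465}{8} - \frac{109}{46968} = \frac{10171453}{23484}$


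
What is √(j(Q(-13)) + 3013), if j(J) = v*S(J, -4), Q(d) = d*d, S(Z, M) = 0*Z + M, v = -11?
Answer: √3057 ≈ 55.290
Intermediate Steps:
S(Z, M) = M (S(Z, M) = 0 + M = M)
Q(d) = d²
j(J) = 44 (j(J) = -11*(-4) = 44)
√(j(Q(-13)) + 3013) = √(44 + 3013) = √3057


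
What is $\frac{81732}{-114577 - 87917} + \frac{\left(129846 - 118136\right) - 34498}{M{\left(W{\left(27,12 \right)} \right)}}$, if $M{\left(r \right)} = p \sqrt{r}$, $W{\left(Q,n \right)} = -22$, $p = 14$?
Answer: $- \frac{13622}{33749} + \frac{5697 i \sqrt{22}}{77} \approx -0.40363 + 347.03 i$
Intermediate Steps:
$M{\left(r \right)} = 14 \sqrt{r}$
$\frac{81732}{-114577 - 87917} + \frac{\left(129846 - 118136\right) - 34498}{M{\left(W{\left(27,12 \right)} \right)}} = \frac{81732}{-114577 - 87917} + \frac{\left(129846 - 118136\right) - 34498}{14 \sqrt{-22}} = \frac{81732}{-114577 - 87917} + \frac{11710 - 34498}{14 i \sqrt{22}} = \frac{81732}{-202494} - \frac{22788}{14 i \sqrt{22}} = 81732 \left(- \frac{1}{202494}\right) - 22788 \left(- \frac{i \sqrt{22}}{308}\right) = - \frac{13622}{33749} + \frac{5697 i \sqrt{22}}{77}$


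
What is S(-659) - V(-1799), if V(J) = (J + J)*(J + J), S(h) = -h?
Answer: -12944945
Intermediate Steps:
V(J) = 4*J² (V(J) = (2*J)*(2*J) = 4*J²)
S(-659) - V(-1799) = -1*(-659) - 4*(-1799)² = 659 - 4*3236401 = 659 - 1*12945604 = 659 - 12945604 = -12944945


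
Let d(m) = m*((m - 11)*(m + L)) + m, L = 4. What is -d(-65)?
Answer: 301405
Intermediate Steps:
d(m) = m + m*(-11 + m)*(4 + m) (d(m) = m*((m - 11)*(m + 4)) + m = m*((-11 + m)*(4 + m)) + m = m*(-11 + m)*(4 + m) + m = m + m*(-11 + m)*(4 + m))
-d(-65) = -(-65)*(-43 + (-65)**2 - 7*(-65)) = -(-65)*(-43 + 4225 + 455) = -(-65)*4637 = -1*(-301405) = 301405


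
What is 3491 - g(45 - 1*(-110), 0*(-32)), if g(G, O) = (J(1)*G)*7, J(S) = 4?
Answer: -849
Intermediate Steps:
g(G, O) = 28*G (g(G, O) = (4*G)*7 = 28*G)
3491 - g(45 - 1*(-110), 0*(-32)) = 3491 - 28*(45 - 1*(-110)) = 3491 - 28*(45 + 110) = 3491 - 28*155 = 3491 - 1*4340 = 3491 - 4340 = -849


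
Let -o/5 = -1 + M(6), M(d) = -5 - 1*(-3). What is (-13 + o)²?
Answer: 4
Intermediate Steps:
M(d) = -2 (M(d) = -5 + 3 = -2)
o = 15 (o = -5*(-1 - 2) = -5*(-3) = 15)
(-13 + o)² = (-13 + 15)² = 2² = 4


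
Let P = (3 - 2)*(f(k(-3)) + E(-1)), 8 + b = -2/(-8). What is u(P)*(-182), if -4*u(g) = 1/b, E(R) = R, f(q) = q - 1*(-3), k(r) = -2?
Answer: -182/31 ≈ -5.8710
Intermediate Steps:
f(q) = 3 + q (f(q) = q + 3 = 3 + q)
b = -31/4 (b = -8 - 2/(-8) = -8 - 2*(-1/8) = -8 + 1/4 = -31/4 ≈ -7.7500)
P = 0 (P = (3 - 2)*((3 - 2) - 1) = 1*(1 - 1) = 1*0 = 0)
u(g) = 1/31 (u(g) = -1/(4*(-31/4)) = -1/4*(-4/31) = 1/31)
u(P)*(-182) = (1/31)*(-182) = -182/31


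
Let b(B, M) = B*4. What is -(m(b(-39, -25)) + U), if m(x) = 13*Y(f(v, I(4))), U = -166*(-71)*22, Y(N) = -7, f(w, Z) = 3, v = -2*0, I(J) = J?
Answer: -259201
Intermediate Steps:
v = 0
b(B, M) = 4*B
U = 259292 (U = 11786*22 = 259292)
m(x) = -91 (m(x) = 13*(-7) = -91)
-(m(b(-39, -25)) + U) = -(-91 + 259292) = -1*259201 = -259201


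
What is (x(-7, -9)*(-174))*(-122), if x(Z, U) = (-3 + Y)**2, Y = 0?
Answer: 191052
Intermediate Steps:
x(Z, U) = 9 (x(Z, U) = (-3 + 0)**2 = (-3)**2 = 9)
(x(-7, -9)*(-174))*(-122) = (9*(-174))*(-122) = -1566*(-122) = 191052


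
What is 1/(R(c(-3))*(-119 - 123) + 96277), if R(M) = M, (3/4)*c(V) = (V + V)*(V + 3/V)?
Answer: 1/88533 ≈ 1.1295e-5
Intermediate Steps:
c(V) = 8*V*(V + 3/V)/3 (c(V) = 4*((V + V)*(V + 3/V))/3 = 4*((2*V)*(V + 3/V))/3 = 4*(2*V*(V + 3/V))/3 = 8*V*(V + 3/V)/3)
1/(R(c(-3))*(-119 - 123) + 96277) = 1/((8 + (8/3)*(-3)**2)*(-119 - 123) + 96277) = 1/((8 + (8/3)*9)*(-242) + 96277) = 1/((8 + 24)*(-242) + 96277) = 1/(32*(-242) + 96277) = 1/(-7744 + 96277) = 1/88533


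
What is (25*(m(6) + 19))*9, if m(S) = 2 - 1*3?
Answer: 4050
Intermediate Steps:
m(S) = -1 (m(S) = 2 - 3 = -1)
(25*(m(6) + 19))*9 = (25*(-1 + 19))*9 = (25*18)*9 = 450*9 = 4050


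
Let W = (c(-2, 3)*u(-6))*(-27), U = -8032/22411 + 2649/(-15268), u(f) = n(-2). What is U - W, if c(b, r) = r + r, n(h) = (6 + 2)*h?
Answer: -887089614931/342171148 ≈ -2592.5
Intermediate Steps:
n(h) = 8*h
c(b, r) = 2*r
u(f) = -16 (u(f) = 8*(-2) = -16)
U = -181999315/342171148 (U = -8032*1/22411 + 2649*(-1/15268) = -8032/22411 - 2649/15268 = -181999315/342171148 ≈ -0.53190)
W = 2592 (W = ((2*3)*(-16))*(-27) = (6*(-16))*(-27) = -96*(-27) = 2592)
U - W = -181999315/342171148 - 1*2592 = -181999315/342171148 - 2592 = -887089614931/342171148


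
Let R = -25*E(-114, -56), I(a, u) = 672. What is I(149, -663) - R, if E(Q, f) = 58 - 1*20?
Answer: 1622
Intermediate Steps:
E(Q, f) = 38 (E(Q, f) = 58 - 20 = 38)
R = -950 (R = -25*38 = -950)
I(149, -663) - R = 672 - 1*(-950) = 672 + 950 = 1622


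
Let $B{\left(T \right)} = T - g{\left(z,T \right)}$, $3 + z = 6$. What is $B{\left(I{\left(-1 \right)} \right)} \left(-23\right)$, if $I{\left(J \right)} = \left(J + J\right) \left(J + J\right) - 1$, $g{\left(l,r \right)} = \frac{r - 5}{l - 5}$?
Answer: $-46$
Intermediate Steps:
$z = 3$ ($z = -3 + 6 = 3$)
$g{\left(l,r \right)} = \frac{-5 + r}{-5 + l}$
$I{\left(J \right)} = -1 + 4 J^{2}$ ($I{\left(J \right)} = 2 J 2 J - 1 = 4 J^{2} - 1 = -1 + 4 J^{2}$)
$B{\left(T \right)} = - \frac{5}{2} + \frac{3 T}{2}$ ($B{\left(T \right)} = T - \frac{-5 + T}{-5 + 3} = T - \frac{-5 + T}{-2} = T - - \frac{-5 + T}{2} = T - \left(\frac{5}{2} - \frac{T}{2}\right) = T + \left(- \frac{5}{2} + \frac{T}{2}\right) = - \frac{5}{2} + \frac{3 T}{2}$)
$B{\left(I{\left(-1 \right)} \right)} \left(-23\right) = \left(- \frac{5}{2} + \frac{3 \left(-1 + 4 \left(-1\right)^{2}\right)}{2}\right) \left(-23\right) = \left(- \frac{5}{2} + \frac{3 \left(-1 + 4 \cdot 1\right)}{2}\right) \left(-23\right) = \left(- \frac{5}{2} + \frac{3 \left(-1 + 4\right)}{2}\right) \left(-23\right) = \left(- \frac{5}{2} + \frac{3}{2} \cdot 3\right) \left(-23\right) = \left(- \frac{5}{2} + \frac{9}{2}\right) \left(-23\right) = 2 \left(-23\right) = -46$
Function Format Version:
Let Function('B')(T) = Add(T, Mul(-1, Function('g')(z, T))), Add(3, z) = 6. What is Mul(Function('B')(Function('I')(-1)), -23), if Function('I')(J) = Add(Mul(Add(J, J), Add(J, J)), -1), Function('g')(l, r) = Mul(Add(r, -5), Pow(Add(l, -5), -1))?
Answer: -46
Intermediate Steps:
z = 3 (z = Add(-3, 6) = 3)
Function('g')(l, r) = Mul(Pow(Add(-5, l), -1), Add(-5, r)) (Function('g')(l, r) = Mul(Add(-5, r), Pow(Add(-5, l), -1)) = Mul(Pow(Add(-5, l), -1), Add(-5, r)))
Function('I')(J) = Add(-1, Mul(4, Pow(J, 2))) (Function('I')(J) = Add(Mul(Mul(2, J), Mul(2, J)), -1) = Add(Mul(4, Pow(J, 2)), -1) = Add(-1, Mul(4, Pow(J, 2))))
Function('B')(T) = Add(Rational(-5, 2), Mul(Rational(3, 2), T)) (Function('B')(T) = Add(T, Mul(-1, Mul(Pow(Add(-5, 3), -1), Add(-5, T)))) = Add(T, Mul(-1, Mul(Pow(-2, -1), Add(-5, T)))) = Add(T, Mul(-1, Mul(Rational(-1, 2), Add(-5, T)))) = Add(T, Mul(-1, Add(Rational(5, 2), Mul(Rational(-1, 2), T)))) = Add(T, Add(Rational(-5, 2), Mul(Rational(1, 2), T))) = Add(Rational(-5, 2), Mul(Rational(3, 2), T)))
Mul(Function('B')(Function('I')(-1)), -23) = Mul(Add(Rational(-5, 2), Mul(Rational(3, 2), Add(-1, Mul(4, Pow(-1, 2))))), -23) = Mul(Add(Rational(-5, 2), Mul(Rational(3, 2), Add(-1, Mul(4, 1)))), -23) = Mul(Add(Rational(-5, 2), Mul(Rational(3, 2), Add(-1, 4))), -23) = Mul(Add(Rational(-5, 2), Mul(Rational(3, 2), 3)), -23) = Mul(Add(Rational(-5, 2), Rational(9, 2)), -23) = Mul(2, -23) = -46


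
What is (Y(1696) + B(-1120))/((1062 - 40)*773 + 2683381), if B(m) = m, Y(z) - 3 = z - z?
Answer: -1117/3473387 ≈ -0.00032159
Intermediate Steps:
Y(z) = 3 (Y(z) = 3 + (z - z) = 3 + 0 = 3)
(Y(1696) + B(-1120))/((1062 - 40)*773 + 2683381) = (3 - 1120)/((1062 - 40)*773 + 2683381) = -1117/(1022*773 + 2683381) = -1117/(790006 + 2683381) = -1117/3473387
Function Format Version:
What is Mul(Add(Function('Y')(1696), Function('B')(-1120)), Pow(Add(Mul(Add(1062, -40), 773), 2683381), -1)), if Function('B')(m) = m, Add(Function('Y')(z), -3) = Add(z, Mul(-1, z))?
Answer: Rational(-1117, 3473387) ≈ -0.00032159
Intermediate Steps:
Function('Y')(z) = 3 (Function('Y')(z) = Add(3, Add(z, Mul(-1, z))) = Add(3, 0) = 3)
Mul(Add(Function('Y')(1696), Function('B')(-1120)), Pow(Add(Mul(Add(1062, -40), 773), 2683381), -1)) = Mul(Add(3, -1120), Pow(Add(Mul(Add(1062, -40), 773), 2683381), -1)) = Mul(-1117, Pow(Add(Mul(1022, 773), 2683381), -1)) = Mul(-1117, Pow(Add(790006, 2683381), -1)) = Mul(-1117, Pow(3473387, -1)) = Mul(-1117, Rational(1, 3473387)) = Rational(-1117, 3473387)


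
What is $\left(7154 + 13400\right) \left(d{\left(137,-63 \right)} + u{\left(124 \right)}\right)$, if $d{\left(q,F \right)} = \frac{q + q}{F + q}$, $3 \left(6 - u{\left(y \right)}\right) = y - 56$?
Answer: $- \frac{29577206}{111} \approx -2.6646 \cdot 10^{5}$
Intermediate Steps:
$u{\left(y \right)} = \frac{74}{3} - \frac{y}{3}$ ($u{\left(y \right)} = 6 - \frac{y - 56}{3} = 6 - \frac{-56 + y}{3} = 6 - \left(- \frac{56}{3} + \frac{y}{3}\right) = \frac{74}{3} - \frac{y}{3}$)
$d{\left(q,F \right)} = \frac{2 q}{F + q}$
$\left(7154 + 13400\right) \left(d{\left(137,-63 \right)} + u{\left(124 \right)}\right) = \left(7154 + 13400\right) \left(2 \cdot 137 \frac{1}{-63 + 137} + \left(\frac{74}{3} - \frac{124}{3}\right)\right) = 20554 \left(2 \cdot 137 \cdot \frac{1}{74} + \left(\frac{74}{3} - \frac{124}{3}\right)\right) = 20554 \left(2 \cdot 137 \cdot \frac{1}{74} - \frac{50}{3}\right) = 20554 \left(\frac{137}{37} - \frac{50}{3}\right) = 20554 \left(- \frac{1439}{111}\right) = - \frac{29577206}{111}$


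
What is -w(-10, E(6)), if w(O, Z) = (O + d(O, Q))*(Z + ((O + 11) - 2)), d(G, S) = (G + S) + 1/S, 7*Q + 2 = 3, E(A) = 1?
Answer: 0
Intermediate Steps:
Q = ⅐ (Q = -2/7 + (⅐)*3 = -2/7 + 3/7 = ⅐ ≈ 0.14286)
d(G, S) = G + S + 1/S
w(O, Z) = (50/7 + 2*O)*(9 + O + Z) (w(O, Z) = (O + (O + ⅐ + 1/(⅐)))*(Z + ((O + 11) - 2)) = (O + (O + ⅐ + 7))*(Z + ((11 + O) - 2)) = (O + (50/7 + O))*(Z + (9 + O)) = (50/7 + 2*O)*(9 + O + Z))
-w(-10, E(6)) = -(450/7 + 2*(-10)² + (50/7)*1 + (176/7)*(-10) + 2*(-10)*1) = -(450/7 + 2*100 + 50/7 - 1760/7 - 20) = -(450/7 + 200 + 50/7 - 1760/7 - 20) = -1*0 = 0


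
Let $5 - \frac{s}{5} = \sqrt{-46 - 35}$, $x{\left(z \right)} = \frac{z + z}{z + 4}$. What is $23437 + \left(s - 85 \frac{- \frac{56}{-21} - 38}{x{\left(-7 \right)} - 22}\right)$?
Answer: $\frac{605507}{26} - 45 i \approx 23289.0 - 45.0 i$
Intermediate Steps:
$x{\left(z \right)} = \frac{2 z}{4 + z}$
$s = 25 - 45 i$ ($s = 25 - 5 \sqrt{-46 - 35} = 25 - 5 \sqrt{-81} = 25 - 5 \cdot 9 i = 25 - 45 i \approx 25.0 - 45.0 i$)
$23437 + \left(s - 85 \frac{- \frac{56}{-21} - 38}{x{\left(-7 \right)} - 22}\right) = 23437 - \left(-25 + 45 i + \frac{85 \left(- \frac{56}{-21} - 38\right)}{2 \left(-7\right) \frac{1}{4 - 7} - 22}\right) = 23437 - \left(-25 + 45 i + \frac{85 \left(\left(-56\right) \left(- \frac{1}{21}\right) - 38\right)}{2 \left(-7\right) \frac{1}{-3} - 22}\right) = 23437 - \left(-25 + 45 i + \frac{85 \left(\frac{8}{3} - 38\right)}{2 \left(-7\right) \left(- \frac{1}{3}\right) - 22}\right) = 23437 - \left(-25 + 45 i + 85 \left(- \frac{106}{3}\right) \frac{1}{\frac{14}{3} - 22}\right) = 23437 - \left(-25 + 45 i + 85 \left(- \frac{106}{3}\right) \frac{1}{- \frac{52}{3}}\right) = 23437 - \left(-25 + 45 i + 85 \left(- \frac{106}{3}\right) \left(- \frac{3}{52}\right)\right) = 23437 + \left(\left(25 - 45 i\right) - \frac{4505}{26}\right) = 23437 - \left(\frac{3855}{26} + 45 i\right) = \frac{605507}{26} - 45 i$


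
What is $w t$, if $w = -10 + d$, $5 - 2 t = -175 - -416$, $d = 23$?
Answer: $-1534$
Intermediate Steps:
$t = -118$ ($t = \frac{5}{2} - \frac{-175 - -416}{2} = \frac{5}{2} - \frac{-175 + 416}{2} = \frac{5}{2} - \frac{241}{2} = -118$)
$w = 13$ ($w = -10 + 23 = 13$)
$w t = 13 \left(-118\right) = -1534$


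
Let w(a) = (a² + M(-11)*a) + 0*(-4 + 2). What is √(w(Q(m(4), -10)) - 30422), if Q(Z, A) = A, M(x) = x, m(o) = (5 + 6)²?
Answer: 2*I*√7553 ≈ 173.82*I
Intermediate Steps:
m(o) = 121 (m(o) = 11² = 121)
w(a) = a² - 11*a (w(a) = (a² - 11*a) + 0*(-4 + 2) = (a² - 11*a) + 0*(-2) = (a² - 11*a) + 0 = a² - 11*a)
√(w(Q(m(4), -10)) - 30422) = √(-10*(-11 - 10) - 30422) = √(-10*(-21) - 30422) = √(210 - 30422) = √(-30212) = 2*I*√7553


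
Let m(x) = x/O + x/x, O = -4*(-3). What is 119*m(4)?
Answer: 476/3 ≈ 158.67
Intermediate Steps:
O = 12
m(x) = 1 + x/12 (m(x) = x/12 + x/x = x*(1/12) + 1 = x/12 + 1 = 1 + x/12)
119*m(4) = 119*(1 + (1/12)*4) = 119*(1 + ⅓) = 119*(4/3) = 476/3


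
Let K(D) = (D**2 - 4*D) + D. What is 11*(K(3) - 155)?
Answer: -1705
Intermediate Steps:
K(D) = D**2 - 3*D
11*(K(3) - 155) = 11*(3*(-3 + 3) - 155) = 11*(3*0 - 155) = 11*(0 - 155) = 11*(-155) = -1705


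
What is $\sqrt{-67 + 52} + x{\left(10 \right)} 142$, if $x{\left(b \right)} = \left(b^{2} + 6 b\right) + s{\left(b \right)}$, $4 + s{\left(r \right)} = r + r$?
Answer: $24992 + i \sqrt{15} \approx 24992.0 + 3.873 i$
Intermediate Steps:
$s{\left(r \right)} = -4 + 2 r$ ($s{\left(r \right)} = -4 + \left(r + r\right) = -4 + 2 r$)
$x{\left(b \right)} = -4 + b^{2} + 8 b$ ($x{\left(b \right)} = \left(b^{2} + 6 b\right) + \left(-4 + 2 b\right) = -4 + b^{2} + 8 b$)
$\sqrt{-67 + 52} + x{\left(10 \right)} 142 = \sqrt{-67 + 52} + \left(-4 + 10^{2} + 8 \cdot 10\right) 142 = \sqrt{-15} + \left(-4 + 100 + 80\right) 142 = i \sqrt{15} + 176 \cdot 142 = i \sqrt{15} + 24992 = 24992 + i \sqrt{15}$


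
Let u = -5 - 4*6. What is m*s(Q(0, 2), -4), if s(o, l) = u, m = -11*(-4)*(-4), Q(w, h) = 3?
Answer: 5104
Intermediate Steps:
m = -176 (m = 44*(-4) = -176)
u = -29 (u = -5 - 24 = -29)
s(o, l) = -29
m*s(Q(0, 2), -4) = -176*(-29) = 5104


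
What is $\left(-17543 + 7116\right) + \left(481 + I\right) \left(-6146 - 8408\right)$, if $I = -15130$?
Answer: $213191119$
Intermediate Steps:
$\left(-17543 + 7116\right) + \left(481 + I\right) \left(-6146 - 8408\right) = \left(-17543 + 7116\right) + \left(481 - 15130\right) \left(-6146 - 8408\right) = -10427 - -213201546 = -10427 + 213201546 = 213191119$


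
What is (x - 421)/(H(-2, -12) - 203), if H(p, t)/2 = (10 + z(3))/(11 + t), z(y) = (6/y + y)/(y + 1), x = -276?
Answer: 34/11 ≈ 3.0909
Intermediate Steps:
z(y) = (y + 6/y)/(1 + y)
H(p, t) = 45/(2*(11 + t)) (H(p, t) = 2*((10 + (6 + 3**2)/(3*(1 + 3)))/(11 + t)) = 2*((10 + (1/3)*(6 + 9)/4)/(11 + t)) = 2*((10 + (1/3)*(1/4)*15)/(11 + t)) = 2*((10 + 5/4)/(11 + t)) = 2*(45/(4*(11 + t))) = 45/(2*(11 + t)))
(x - 421)/(H(-2, -12) - 203) = (-276 - 421)/(45/(2*(11 - 12)) - 203) = -697/((45/2)/(-1) - 203) = -697/((45/2)*(-1) - 203) = -697/(-45/2 - 203) = -697/(-451/2) = -697*(-2/451) = 34/11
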